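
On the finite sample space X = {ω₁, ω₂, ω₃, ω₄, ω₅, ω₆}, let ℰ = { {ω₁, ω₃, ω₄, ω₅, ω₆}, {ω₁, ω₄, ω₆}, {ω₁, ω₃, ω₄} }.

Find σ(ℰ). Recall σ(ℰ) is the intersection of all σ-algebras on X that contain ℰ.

σ(ℰ) (32 sets): { {}, {ω₂}, {ω₃}, {ω₅}, {ω₆}, {ω₁, ω₄}, {ω₂, ω₃}, {ω₂, ω₅}, {ω₂, ω₆}, {ω₃, ω₅}, {ω₃, ω₆}, {ω₅, ω₆}, {ω₁, ω₂, ω₄}, {ω₁, ω₃, ω₄}, {ω₁, ω₄, ω₅}, {ω₁, ω₄, ω₆}, {ω₂, ω₃, ω₅}, {ω₂, ω₃, ω₆}, {ω₂, ω₅, ω₆}, {ω₃, ω₅, ω₆}, {ω₁, ω₂, ω₃, ω₄}, {ω₁, ω₂, ω₄, ω₅}, {ω₁, ω₂, ω₄, ω₆}, {ω₁, ω₃, ω₄, ω₅}, {ω₁, ω₃, ω₄, ω₆}, {ω₁, ω₄, ω₅, ω₆}, {ω₂, ω₃, ω₅, ω₆}, {ω₁, ω₂, ω₃, ω₄, ω₅}, {ω₁, ω₂, ω₃, ω₄, ω₆}, {ω₁, ω₂, ω₄, ω₅, ω₆}, {ω₁, ω₃, ω₄, ω₅, ω₆}, X }

Derivation:
Initial family (5 sets): { {}, {ω₁, ω₃, ω₄}, {ω₁, ω₄, ω₆}, {ω₁, ω₃, ω₄, ω₅, ω₆}, X }.
Round 1 (4 new):
  {ω₂}  = complement {ω₁, ω₃, ω₄, ω₅, ω₆}
  {ω₂, ω₃, ω₅}  = complement {ω₁, ω₄, ω₆}
  {ω₂, ω₅, ω₆}  = complement {ω₁, ω₃, ω₄}
  {ω₁, ω₃, ω₄, ω₆}  = {ω₁, ω₃, ω₄} ∪ {ω₁, ω₄, ω₆}
  [9 total]
Round 2: 7 new —
  {ω₂, ω₅}  = complement {ω₁, ω₃, ω₄, ω₆}
  {ω₁, ω₂, ω₃, ω₄}  = {ω₂} ∪ {ω₁, ω₃, ω₄}
  {ω₁, ω₂, ω₄, ω₆}  = {ω₂} ∪ {ω₁, ω₄, ω₆}
  {ω₂, ω₃, ω₅, ω₆}  = {ω₂, ω₅, ω₆} ∪ {ω₂, ω₃, ω₅}
  {ω₁, ω₂, ω₃, ω₄, ω₅}  = {ω₁, ω₃, ω₄} ∪ {ω₂, ω₃, ω₅}
  {ω₁, ω₂, ω₃, ω₄, ω₆}  = {ω₂} ∪ {ω₁, ω₃, ω₄, ω₆}
  {ω₁, ω₂, ω₄, ω₅, ω₆}  = {ω₂, ω₅, ω₆} ∪ {ω₁, ω₄, ω₆}
  [16 total]
Round 3: +6 →
  {ω₃}  = complement {ω₁, ω₂, ω₄, ω₅, ω₆}
  {ω₅}  = complement {ω₁, ω₂, ω₃, ω₄, ω₆}
  {ω₆}  = complement {ω₁, ω₂, ω₃, ω₄, ω₅}
  {ω₁, ω₄}  = complement {ω₂, ω₃, ω₅, ω₆}
  {ω₃, ω₅}  = complement {ω₁, ω₂, ω₄, ω₆}
  {ω₅, ω₆}  = complement {ω₁, ω₂, ω₃, ω₄}
  [22 total]
Round 4: +9 →
  {ω₂, ω₃}  = {ω₂} ∪ {ω₃}
  {ω₂, ω₆}  = {ω₂} ∪ {ω₆}
  {ω₃, ω₆}  = {ω₆} ∪ {ω₃}
  {ω₁, ω₂, ω₄}  = {ω₂} ∪ {ω₁, ω₄}
  {ω₁, ω₄, ω₅}  = {ω₅} ∪ {ω₁, ω₄}
  {ω₃, ω₅, ω₆}  = {ω₅, ω₆} ∪ {ω₃}
  {ω₁, ω₂, ω₄, ω₅}  = {ω₂, ω₅} ∪ {ω₁, ω₄}
  {ω₁, ω₃, ω₄, ω₅}  = {ω₅} ∪ {ω₁, ω₃, ω₄}
  {ω₁, ω₄, ω₅, ω₆}  = {ω₅, ω₆} ∪ {ω₁, ω₄, ω₆}
  [31 total]
Round 5 adds 1:
  {ω₂, ω₃, ω₆}  = complement {ω₁, ω₄, ω₅}
  [32 total]
After Round 6 the family is unchanged; done.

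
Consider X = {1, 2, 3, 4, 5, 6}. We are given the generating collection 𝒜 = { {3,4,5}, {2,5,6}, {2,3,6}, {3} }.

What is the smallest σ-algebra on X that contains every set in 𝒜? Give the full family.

Start: 𝒜 ∪ {∅, X} = { ∅, {3}, {2,3,6}, {2,5,6}, {3,4,5}, X }.
Iteration 1: 6 new —
  {1,2,6}  = X∖{3,4,5}
  {1,3,4}  = X∖{2,5,6}
  {1,4,5}  = X∖{2,3,6}
  {2,3,5,6}  = {3} ∪ {2,5,6}
  {1,2,4,5,6}  = X∖{3}
  {2,3,4,5,6}  = {3,4,5} ∪ {2,3,6}
  |family| = 12
Iteration 2. New:
  {1}  = X∖{2,3,4,5,6}
  {1,4}  = X∖{2,3,5,6}
  {1,2,3,6}  = {2,3,6} ∪ {1,2,6}
  {1,2,5,6}  = {2,5,6} ∪ {1,2,6}
  {1,3,4,5}  = {1,4,5} ∪ {3,4,5}
  {1,2,3,4,6}  = {2,3,6} ∪ {1,3,4}
  {1,2,3,5,6}  = {1,2,6} ∪ {2,3,5,6}
  |family| = 19
Iteration 3 adds 7:
  {4}  = X∖{1,2,3,5,6}
  {5}  = X∖{1,2,3,4,6}
  {1,3}  = {3} ∪ {1}
  {2,6}  = X∖{1,3,4,5}
  {3,4}  = X∖{1,2,5,6}
  {4,5}  = X∖{1,2,3,6}
  {1,2,4,6}  = {1,4} ∪ {1,2,6}
  |family| = 26
Iteration 4: 6 new —
  {1,5}  = {1} ∪ {5}
  {3,5}  = X∖{1,2,4,6}
  {1,3,5}  = {5} ∪ {1,3}
  {2,4,6}  = {2,6} ∪ {4}
  {2,3,4,6}  = {3,4} ∪ {2,3,6}
  {2,4,5,6}  = X∖{1,3}
  |family| = 32
Iteration 5: stable.

σ(𝒜) = { ∅, {1}, {3}, {4}, {5}, {1,3}, {1,4}, {1,5}, {2,6}, {3,4}, {3,5}, {4,5}, {1,2,6}, {1,3,4}, {1,3,5}, {1,4,5}, {2,3,6}, {2,4,6}, {2,5,6}, {3,4,5}, {1,2,3,6}, {1,2,4,6}, {1,2,5,6}, {1,3,4,5}, {2,3,4,6}, {2,3,5,6}, {2,4,5,6}, {1,2,3,4,6}, {1,2,3,5,6}, {1,2,4,5,6}, {2,3,4,5,6}, X }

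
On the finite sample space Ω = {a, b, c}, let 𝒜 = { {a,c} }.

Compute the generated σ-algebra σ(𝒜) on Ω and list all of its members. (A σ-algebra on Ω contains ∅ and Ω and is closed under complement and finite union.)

Initial family (3 sets): { ∅, {a,c}, Ω }.
Round 1: +1 →
  {b}  = complement {a,c}
  [4 total]
Round 2: no new sets; the family is a σ-algebra.

Hence σ(𝒜) has 4 members: { ∅, {b}, {a,c}, Ω }.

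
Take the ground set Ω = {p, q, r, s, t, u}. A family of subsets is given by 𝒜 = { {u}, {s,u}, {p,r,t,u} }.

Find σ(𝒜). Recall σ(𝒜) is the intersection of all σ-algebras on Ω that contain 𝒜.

Seed the family with 𝒜 together with ∅ and Ω: { {}, {u}, {s,u}, {p,r,t,u}, Ω }.
Iteration 1. New:
  {q,s}  = {p,r,t,u}ᶜ
  {p,q,r,t}  = {s,u}ᶜ
  {p,q,r,s,t}  = {u}ᶜ
  {p,r,s,t,u}  = {p,r,t,u} ∪ {s,u}
Iteration 2: +3 →
  {q}  = {p,r,s,t,u}ᶜ
  {q,s,u}  = {u} ∪ {q,s}
  {p,q,r,t,u}  = {p,r,t,u} ∪ {p,q,r,t}
Iteration 3: +3 →
  {s}  = {p,q,r,t,u}ᶜ
  {q,u}  = {q} ∪ {u}
  {p,r,t}  = {q,s,u}ᶜ
Iteration 4: +1 →
  {p,r,s,t}  = {q,u}ᶜ
Iteration 5: already closed under ᶜ and ∪.

σ(𝒜) = { {}, {q}, {s}, {u}, {q,s}, {q,u}, {s,u}, {p,r,t}, {q,s,u}, {p,q,r,t}, {p,r,s,t}, {p,r,t,u}, {p,q,r,s,t}, {p,q,r,t,u}, {p,r,s,t,u}, Ω }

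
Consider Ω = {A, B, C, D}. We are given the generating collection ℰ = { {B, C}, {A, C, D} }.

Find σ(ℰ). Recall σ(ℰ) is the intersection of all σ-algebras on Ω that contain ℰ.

σ(ℰ) (8 sets): { {}, {B}, {C}, {A, D}, {B, C}, {A, B, D}, {A, C, D}, Ω }

Check:
Initial family (4 sets): { {}, {B, C}, {A, C, D}, Ω }.
Round 1. New:
  {B}  = ᶜ of {A, C, D}
  {A, D}  = ᶜ of {B, C}
Round 2 (1 new):
  {A, B, D}  = {A, D} ∪ {B}
Round 3 adds 1:
  {C}  = ᶜ of {A, B, D}
Round 4: closed — nothing new.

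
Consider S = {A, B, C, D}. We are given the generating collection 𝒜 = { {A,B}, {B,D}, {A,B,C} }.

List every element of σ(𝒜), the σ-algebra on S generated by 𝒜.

Take S₀ = 𝒜 ∪ {∅, S} = { {}, {A,B}, {B,D}, {A,B,C}, S }.
Step 1 adds 4:
  {D}  = S∖{A,B,C}
  {A,C}  = S∖{B,D}
  {C,D}  = S∖{A,B}
  {A,B,D}  = {A,B} ∪ {B,D}
  [9 total]
Step 2 (3 new):
  {C}  = S∖{A,B,D}
  {A,C,D}  = {C,D} ∪ {A,C}
  {B,C,D}  = {C,D} ∪ {B,D}
  [12 total]
Step 3 adds 2:
  {A}  = S∖{B,C,D}
  {B}  = S∖{A,C,D}
  [14 total]
Step 4: +2 →
  {A,D}  = {D} ∪ {A}
  {B,C}  = {C} ∪ {B}
  [16 total]
Step 5: no new sets; the family is a σ-algebra.

σ(𝒜) = { {}, {A}, {B}, {C}, {D}, {A,B}, {A,C}, {A,D}, {B,C}, {B,D}, {C,D}, {A,B,C}, {A,B,D}, {A,C,D}, {B,C,D}, S }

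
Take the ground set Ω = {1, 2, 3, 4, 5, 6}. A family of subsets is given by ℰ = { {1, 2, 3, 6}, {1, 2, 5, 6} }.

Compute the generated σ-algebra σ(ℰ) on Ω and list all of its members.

σ(ℰ) = { {}, {3}, {4}, {5}, {3, 4}, {3, 5}, {4, 5}, {1, 2, 6}, {3, 4, 5}, {1, 2, 3, 6}, {1, 2, 4, 6}, {1, 2, 5, 6}, {1, 2, 3, 4, 6}, {1, 2, 3, 5, 6}, {1, 2, 4, 5, 6}, Ω }

Derivation:
Initial family (4 sets): { {}, {1, 2, 3, 6}, {1, 2, 5, 6}, Ω }.
Step 1: +3 →
  {3, 4}  = complement {1, 2, 5, 6}
  {4, 5}  = complement {1, 2, 3, 6}
  {1, 2, 3, 5, 6}  = {1, 2, 3, 6} ∪ {1, 2, 5, 6}
Step 2 adds 4:
  {4}  = complement {1, 2, 3, 5, 6}
  {3, 4, 5}  = {4, 5} ∪ {3, 4}
  {1, 2, 3, 4, 6}  = {3, 4} ∪ {1, 2, 3, 6}
  {1, 2, 4, 5, 6}  = {4, 5} ∪ {1, 2, 5, 6}
Step 3: +3 →
  {3}  = complement {1, 2, 4, 5, 6}
  {5}  = complement {1, 2, 3, 4, 6}
  {1, 2, 6}  = complement {3, 4, 5}
Step 4 adds 2:
  {3, 5}  = {3} ∪ {5}
  {1, 2, 4, 6}  = {4} ∪ {1, 2, 6}
Step 5: closed — nothing new.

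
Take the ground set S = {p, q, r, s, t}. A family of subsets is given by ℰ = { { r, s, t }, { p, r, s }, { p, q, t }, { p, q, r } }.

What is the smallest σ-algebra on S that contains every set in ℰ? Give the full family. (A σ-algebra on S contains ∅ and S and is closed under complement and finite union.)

σ(ℰ) (32 sets): { {}, { p }, { q }, { r }, { s }, { t }, { p, q }, { p, r }, { p, s }, { p, t }, { q, r }, { q, s }, { q, t }, { r, s }, { r, t }, { s, t }, { p, q, r }, { p, q, s }, { p, q, t }, { p, r, s }, { p, r, t }, { p, s, t }, { q, r, s }, { q, r, t }, { q, s, t }, { r, s, t }, { p, q, r, s }, { p, q, r, t }, { p, q, s, t }, { p, r, s, t }, { q, r, s, t }, S }

Working:
Start: ℰ ∪ {∅, S} = { {}, { p, q, r }, { p, q, t }, { p, r, s }, { r, s, t }, S }.
Round 1. New:
  { p, q }  = { r, s, t }ᶜ
  { q, t }  = { p, r, s }ᶜ
  { r, s }  = { p, q, t }ᶜ
  { s, t }  = { p, q, r }ᶜ
  { p, q, r, s }  = { p, r, s } ∪ { p, q, r }
  { p, q, r, t }  = { p, q, t } ∪ { p, q, r }
  { p, r, s, t }  = { r, s, t } ∪ { p, r, s }
  — 13 sets.
Round 2. New:
  { q }  = { p, r, s, t }ᶜ
  { s }  = { p, q, r, t }ᶜ
  { t }  = { p, q, r, s }ᶜ
  { q, s, t }  = { q, t } ∪ { s, t }
  { p, q, s, t }  = { p, q } ∪ { s, t }
  { q, r, s, t }  = { q, t } ∪ { r, s, t }
  — 19 sets.
Round 3: +6 →
  { p }  = { q, r, s, t }ᶜ
  { r }  = { p, q, s, t }ᶜ
  { p, r }  = { q, s, t }ᶜ
  { q, s }  = { q } ∪ { s }
  { p, q, s }  = { p, q } ∪ { s }
  { q, r, s }  = { r, s } ∪ { q }
  — 25 sets.
Round 4 (7 new):
  { p, s }  = { s } ∪ { p }
  { p, t }  = { q, r, s }ᶜ
  { q, r }  = { q } ∪ { r }
  { r, t }  = { p, q, s }ᶜ
  { p, r, t }  = { q, s }ᶜ
  { p, s, t }  = { s, t } ∪ { p }
  { q, r, t }  = { q, t } ∪ { r }
  — 32 sets.
Round 5: already closed under ᶜ and ∪.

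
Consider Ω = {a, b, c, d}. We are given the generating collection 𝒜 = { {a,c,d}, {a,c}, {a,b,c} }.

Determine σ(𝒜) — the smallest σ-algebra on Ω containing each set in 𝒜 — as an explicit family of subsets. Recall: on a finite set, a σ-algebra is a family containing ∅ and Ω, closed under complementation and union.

Seed the family with 𝒜 together with ∅ and Ω: { {}, {a,c}, {a,b,c}, {a,c,d}, Ω }.
Step 1 adds 3:
  {b}  = ᶜ of {a,c,d}
  {d}  = ᶜ of {a,b,c}
  {b,d}  = ᶜ of {a,c}
  |family| = 8
Step 2: stable.

|σ(𝒜)| = 8.  σ(𝒜) = { {}, {b}, {d}, {a,c}, {b,d}, {a,b,c}, {a,c,d}, Ω }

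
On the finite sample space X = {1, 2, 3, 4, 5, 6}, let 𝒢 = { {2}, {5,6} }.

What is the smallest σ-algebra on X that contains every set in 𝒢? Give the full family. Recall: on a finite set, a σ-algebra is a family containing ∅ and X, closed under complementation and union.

Seed the family with 𝒢 together with ∅ and X: { ∅, {2}, {5,6}, X }.
Pass 1 (3 new):
  {2,5,6}  = {2} ∪ {5,6}
  {1,2,3,4}  = {5,6}ᶜ
  {1,3,4,5,6}  = {2}ᶜ
  [7 total]
Pass 2 adds 1:
  {1,3,4}  = {2,5,6}ᶜ
  [8 total]
Pass 3: stable.

σ(𝒢) = { ∅, {2}, {5,6}, {1,3,4}, {2,5,6}, {1,2,3,4}, {1,3,4,5,6}, X }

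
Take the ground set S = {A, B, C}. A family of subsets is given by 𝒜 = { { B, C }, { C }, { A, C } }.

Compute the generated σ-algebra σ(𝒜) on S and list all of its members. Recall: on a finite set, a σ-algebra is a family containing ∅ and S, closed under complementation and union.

Seed the family with 𝒜 together with ∅ and S: { {  }, { C }, { A, C }, { B, C }, S }.
Round 1: +3 →
  { A }  = { B, C }ᶜ
  { B }  = { A, C }ᶜ
  { A, B }  = { C }ᶜ
Round 2: no new sets; the family is a σ-algebra.

Therefore σ(𝒜) = { {  }, { A }, { B }, { C }, { A, B }, { A, C }, { B, C }, S } (|σ(𝒜)| = 8).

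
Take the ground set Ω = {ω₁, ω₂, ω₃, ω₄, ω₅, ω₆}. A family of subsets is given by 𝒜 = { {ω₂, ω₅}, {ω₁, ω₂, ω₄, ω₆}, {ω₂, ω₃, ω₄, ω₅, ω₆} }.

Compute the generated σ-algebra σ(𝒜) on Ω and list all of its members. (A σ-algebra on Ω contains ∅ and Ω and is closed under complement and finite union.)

σ(𝒜) = { ∅, {ω₁}, {ω₂}, {ω₃}, {ω₅}, {ω₁, ω₂}, {ω₁, ω₃}, {ω₁, ω₅}, {ω₂, ω₃}, {ω₂, ω₅}, {ω₃, ω₅}, {ω₄, ω₆}, {ω₁, ω₂, ω₃}, {ω₁, ω₂, ω₅}, {ω₁, ω₃, ω₅}, {ω₁, ω₄, ω₆}, {ω₂, ω₃, ω₅}, {ω₂, ω₄, ω₆}, {ω₃, ω₄, ω₆}, {ω₄, ω₅, ω₆}, {ω₁, ω₂, ω₃, ω₅}, {ω₁, ω₂, ω₄, ω₆}, {ω₁, ω₃, ω₄, ω₆}, {ω₁, ω₄, ω₅, ω₆}, {ω₂, ω₃, ω₄, ω₆}, {ω₂, ω₄, ω₅, ω₆}, {ω₃, ω₄, ω₅, ω₆}, {ω₁, ω₂, ω₃, ω₄, ω₆}, {ω₁, ω₂, ω₄, ω₅, ω₆}, {ω₁, ω₃, ω₄, ω₅, ω₆}, {ω₂, ω₃, ω₄, ω₅, ω₆}, Ω }

Check:
Start: 𝒜 ∪ {∅, Ω} = { ∅, {ω₂, ω₅}, {ω₁, ω₂, ω₄, ω₆}, {ω₂, ω₃, ω₄, ω₅, ω₆}, Ω }.
Pass 1. New:
  {ω₁}  = ᶜ of {ω₂, ω₃, ω₄, ω₅, ω₆}
  {ω₃, ω₅}  = ᶜ of {ω₁, ω₂, ω₄, ω₆}
  {ω₁, ω₃, ω₄, ω₆}  = ᶜ of {ω₂, ω₅}
  {ω₁, ω₂, ω₄, ω₅, ω₆}  = {ω₂, ω₅} ∪ {ω₁, ω₂, ω₄, ω₆}
  |family| = 9
Pass 2: +6 →
  {ω₃}  = ᶜ of {ω₁, ω₂, ω₄, ω₅, ω₆}
  {ω₁, ω₂, ω₅}  = {ω₂, ω₅} ∪ {ω₁}
  {ω₁, ω₃, ω₅}  = {ω₃, ω₅} ∪ {ω₁}
  {ω₂, ω₃, ω₅}  = {ω₂, ω₅} ∪ {ω₃, ω₅}
  {ω₁, ω₂, ω₃, ω₄, ω₆}  = {ω₁, ω₂, ω₄, ω₆} ∪ {ω₁, ω₃, ω₄, ω₆}
  {ω₁, ω₃, ω₄, ω₅, ω₆}  = {ω₁, ω₃, ω₄, ω₆} ∪ {ω₃, ω₅}
  |family| = 15
Pass 3: 7 new —
  {ω₂}  = ᶜ of {ω₁, ω₃, ω₄, ω₅, ω₆}
  {ω₅}  = ᶜ of {ω₁, ω₂, ω₃, ω₄, ω₆}
  {ω₁, ω₃}  = {ω₃} ∪ {ω₁}
  {ω₁, ω₄, ω₆}  = ᶜ of {ω₂, ω₃, ω₅}
  {ω₂, ω₄, ω₆}  = ᶜ of {ω₁, ω₃, ω₅}
  {ω₃, ω₄, ω₆}  = ᶜ of {ω₁, ω₂, ω₅}
  {ω₁, ω₂, ω₃, ω₅}  = {ω₃} ∪ {ω₁, ω₂, ω₅}
  |family| = 22
Pass 4: 9 new —
  {ω₁, ω₂}  = {ω₂} ∪ {ω₁}
  {ω₁, ω₅}  = {ω₅} ∪ {ω₁}
  {ω₂, ω₃}  = {ω₂} ∪ {ω₃}
  {ω₄, ω₆}  = ᶜ of {ω₁, ω₂, ω₃, ω₅}
  {ω₁, ω₂, ω₃}  = {ω₂} ∪ {ω₁, ω₃}
  {ω₁, ω₄, ω₅, ω₆}  = {ω₁, ω₄, ω₆} ∪ {ω₅}
  {ω₂, ω₃, ω₄, ω₆}  = {ω₂, ω₄, ω₆} ∪ {ω₃, ω₄, ω₆}
  {ω₂, ω₄, ω₅, ω₆}  = ᶜ of {ω₁, ω₃}
  {ω₃, ω₄, ω₅, ω₆}  = {ω₃, ω₅} ∪ {ω₃, ω₄, ω₆}
  |family| = 31
Pass 5: +1 →
  {ω₄, ω₅, ω₆}  = ᶜ of {ω₁, ω₂, ω₃}
  |family| = 32
Pass 6: stable.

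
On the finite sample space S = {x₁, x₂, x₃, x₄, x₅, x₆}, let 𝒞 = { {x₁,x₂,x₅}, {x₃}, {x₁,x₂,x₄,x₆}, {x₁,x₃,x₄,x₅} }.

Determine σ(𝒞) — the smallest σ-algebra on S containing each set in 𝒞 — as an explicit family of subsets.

σ(𝒞) (64 sets): { {}, {x₁}, {x₂}, {x₃}, {x₄}, {x₅}, {x₆}, {x₁,x₂}, {x₁,x₃}, {x₁,x₄}, {x₁,x₅}, {x₁,x₆}, {x₂,x₃}, {x₂,x₄}, {x₂,x₅}, {x₂,x₆}, {x₃,x₄}, {x₃,x₅}, {x₃,x₆}, {x₄,x₅}, {x₄,x₆}, {x₅,x₆}, {x₁,x₂,x₃}, {x₁,x₂,x₄}, {x₁,x₂,x₅}, {x₁,x₂,x₆}, {x₁,x₃,x₄}, {x₁,x₃,x₅}, {x₁,x₃,x₆}, {x₁,x₄,x₅}, {x₁,x₄,x₆}, {x₁,x₅,x₆}, {x₂,x₃,x₄}, {x₂,x₃,x₅}, {x₂,x₃,x₆}, {x₂,x₄,x₅}, {x₂,x₄,x₆}, {x₂,x₅,x₆}, {x₃,x₄,x₅}, {x₃,x₄,x₆}, {x₃,x₅,x₆}, {x₄,x₅,x₆}, {x₁,x₂,x₃,x₄}, {x₁,x₂,x₃,x₅}, {x₁,x₂,x₃,x₆}, {x₁,x₂,x₄,x₅}, {x₁,x₂,x₄,x₆}, {x₁,x₂,x₅,x₆}, {x₁,x₃,x₄,x₅}, {x₁,x₃,x₄,x₆}, {x₁,x₃,x₅,x₆}, {x₁,x₄,x₅,x₆}, {x₂,x₃,x₄,x₅}, {x₂,x₃,x₄,x₆}, {x₂,x₃,x₅,x₆}, {x₂,x₄,x₅,x₆}, {x₃,x₄,x₅,x₆}, {x₁,x₂,x₃,x₄,x₅}, {x₁,x₂,x₃,x₄,x₆}, {x₁,x₂,x₃,x₅,x₆}, {x₁,x₂,x₄,x₅,x₆}, {x₁,x₃,x₄,x₅,x₆}, {x₂,x₃,x₄,x₅,x₆}, S }

Check:
Start: 𝒞 ∪ {∅, S} = { {}, {x₃}, {x₁,x₂,x₅}, {x₁,x₂,x₄,x₆}, {x₁,x₃,x₄,x₅}, S }.
Iteration 1. New:
  {x₂,x₆}  = {x₁,x₃,x₄,x₅}ᶜ
  {x₃,x₅}  = {x₁,x₂,x₄,x₆}ᶜ
  {x₃,x₄,x₆}  = {x₁,x₂,x₅}ᶜ
  {x₁,x₂,x₃,x₅}  = {x₃} ∪ {x₁,x₂,x₅}
  {x₁,x₂,x₃,x₄,x₅}  = {x₁,x₂,x₅} ∪ {x₁,x₃,x₄,x₅}
  {x₁,x₂,x₃,x₄,x₆}  = {x₃} ∪ {x₁,x₂,x₄,x₆}
  {x₁,x₂,x₄,x₅,x₆}  = {x₃}ᶜ
  |family| = 13
Iteration 2: +10 →
  {x₅}  = {x₁,x₂,x₃,x₄,x₆}ᶜ
  {x₆}  = {x₁,x₂,x₃,x₄,x₅}ᶜ
  {x₄,x₆}  = {x₁,x₂,x₃,x₅}ᶜ
  {x₂,x₃,x₆}  = {x₂,x₆} ∪ {x₃}
  {x₁,x₂,x₅,x₆}  = {x₂,x₆} ∪ {x₁,x₂,x₅}
  {x₂,x₃,x₄,x₆}  = {x₂,x₆} ∪ {x₃,x₄,x₆}
  {x₂,x₃,x₅,x₆}  = {x₂,x₆} ∪ {x₃,x₅}
  {x₃,x₄,x₅,x₆}  = {x₃,x₅} ∪ {x₃,x₄,x₆}
  {x₁,x₂,x₃,x₅,x₆}  = {x₂,x₆} ∪ {x₁,x₂,x₃,x₅}
  {x₁,x₃,x₄,x₅,x₆}  = {x₁,x₃,x₄,x₅} ∪ {x₃,x₄,x₆}
  |family| = 23
Iteration 3: +14 →
  {x₂}  = {x₁,x₃,x₄,x₅,x₆}ᶜ
  {x₄}  = {x₁,x₂,x₃,x₅,x₆}ᶜ
  {x₁,x₂}  = {x₃,x₄,x₅,x₆}ᶜ
  {x₁,x₄}  = {x₂,x₃,x₅,x₆}ᶜ
  {x₁,x₅}  = {x₂,x₃,x₄,x₆}ᶜ
  {x₃,x₄}  = {x₁,x₂,x₅,x₆}ᶜ
  {x₃,x₆}  = {x₆} ∪ {x₃}
  {x₅,x₆}  = {x₆} ∪ {x₅}
  {x₁,x₄,x₅}  = {x₂,x₃,x₆}ᶜ
  {x₂,x₄,x₆}  = {x₄,x₆} ∪ {x₂,x₆}
  {x₂,x₅,x₆}  = {x₂,x₆} ∪ {x₅}
  {x₃,x₅,x₆}  = {x₃,x₅} ∪ {x₆}
  {x₄,x₅,x₆}  = {x₄,x₆} ∪ {x₅}
  {x₂,x₃,x₄,x₅,x₆}  = {x₃,x₅} ∪ {x₂,x₃,x₄,x₆}
  |family| = 37
Iteration 4 adds 22:
  {x₁}  = {x₂,x₃,x₄,x₅,x₆}ᶜ
  {x₂,x₃}  = {x₂} ∪ {x₃}
  {x₂,x₄}  = {x₂} ∪ {x₄}
  {x₂,x₅}  = {x₂} ∪ {x₅}
  {x₄,x₅}  = {x₅} ∪ {x₄}
  {x₁,x₂,x₃}  = {x₄,x₅,x₆}ᶜ
  {x₁,x₂,x₄}  = {x₃,x₅,x₆}ᶜ
  {x₁,x₂,x₆}  = {x₁,x₂} ∪ {x₂,x₆}
  {x₁,x₃,x₄}  = {x₂,x₅,x₆}ᶜ
  {x₁,x₃,x₅}  = {x₂,x₄,x₆}ᶜ
  {x₁,x₄,x₆}  = {x₆} ∪ {x₁,x₄}
  {x₁,x₅,x₆}  = {x₅,x₆} ∪ {x₁,x₅}
  {x₂,x₃,x₄}  = {x₃,x₄} ∪ {x₂}
  {x₂,x₃,x₅}  = {x₂} ∪ {x₃,x₅}
  {x₃,x₄,x₅}  = {x₃,x₄} ∪ {x₅}
  {x₁,x₂,x₃,x₄}  = {x₅,x₆}ᶜ
  {x₁,x₂,x₃,x₆}  = {x₁,x₂} ∪ {x₂,x₃,x₆}
  {x₁,x₂,x₄,x₅}  = {x₃,x₆}ᶜ
  {x₁,x₃,x₄,x₆}  = {x₁,x₄} ∪ {x₃,x₆}
  {x₁,x₃,x₅,x₆}  = {x₃,x₅,x₆} ∪ {x₁,x₅}
  {x₁,x₄,x₅,x₆}  = {x₁,x₄,x₅} ∪ {x₅,x₆}
  {x₂,x₄,x₅,x₆}  = {x₂,x₄,x₆} ∪ {x₅,x₆}
  |family| = 59
Iteration 5 (5 new):
  {x₁,x₃}  = {x₂,x₄,x₅,x₆}ᶜ
  {x₁,x₆}  = {x₆} ∪ {x₁}
  {x₁,x₃,x₆}  = {x₃,x₆} ∪ {x₁}
  {x₂,x₄,x₅}  = {x₂,x₅} ∪ {x₄,x₅}
  {x₂,x₃,x₄,x₅}  = {x₂,x₅} ∪ {x₃,x₄,x₅}
  |family| = 64
Iteration 6: closed — nothing new.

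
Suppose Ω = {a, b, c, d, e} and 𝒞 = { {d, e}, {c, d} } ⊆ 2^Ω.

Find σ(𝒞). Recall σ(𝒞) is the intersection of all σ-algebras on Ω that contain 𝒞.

Start: 𝒞 ∪ {∅, Ω} = { ∅, {c, d}, {d, e}, Ω }.
Iteration 1: +3 →
  {a, b, c}  = complement {d, e}
  {a, b, e}  = complement {c, d}
  {c, d, e}  = {d, e} ∪ {c, d}
  (now 7)
Iteration 2. New:
  {a, b}  = complement {c, d, e}
  {a, b, c, d}  = {c, d} ∪ {a, b, c}
  {a, b, c, e}  = {a, b, e} ∪ {a, b, c}
  {a, b, d, e}  = {d, e} ∪ {a, b, e}
  (now 11)
Iteration 3: +3 →
  {c}  = complement {a, b, d, e}
  {d}  = complement {a, b, c, e}
  {e}  = complement {a, b, c, d}
  (now 14)
Iteration 4: 2 new —
  {c, e}  = {c} ∪ {e}
  {a, b, d}  = {a, b} ∪ {d}
  (now 16)
Iteration 5: stable.

σ(𝒞) = { ∅, {c}, {d}, {e}, {a, b}, {c, d}, {c, e}, {d, e}, {a, b, c}, {a, b, d}, {a, b, e}, {c, d, e}, {a, b, c, d}, {a, b, c, e}, {a, b, d, e}, Ω }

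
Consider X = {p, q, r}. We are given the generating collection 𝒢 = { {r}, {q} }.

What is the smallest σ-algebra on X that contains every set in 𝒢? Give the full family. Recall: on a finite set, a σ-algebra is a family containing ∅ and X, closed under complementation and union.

Begin from { ∅, {q}, {r}, X } (that is, 𝒢 plus ∅ and X).
Step 1: +3 →
  {p, q}  = X∖{r}
  {p, r}  = X∖{q}
  {q, r}  = {r} ∪ {q}
  |family| = 7
Step 2. New:
  {p}  = X∖{q, r}
  |family| = 8
Step 3: closed — nothing new.

Hence σ(𝒢) has 8 members: { ∅, {p}, {q}, {r}, {p, q}, {p, r}, {q, r}, X }.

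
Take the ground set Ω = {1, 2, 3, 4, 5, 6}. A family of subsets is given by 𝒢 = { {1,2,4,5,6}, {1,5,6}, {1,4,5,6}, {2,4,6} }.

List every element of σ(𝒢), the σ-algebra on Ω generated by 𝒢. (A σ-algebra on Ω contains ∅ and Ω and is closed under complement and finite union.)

|σ(𝒢)| = 32.  σ(𝒢) = { ∅, {2}, {3}, {4}, {6}, {1,5}, {2,3}, {2,4}, {2,6}, {3,4}, {3,6}, {4,6}, {1,2,5}, {1,3,5}, {1,4,5}, {1,5,6}, {2,3,4}, {2,3,6}, {2,4,6}, {3,4,6}, {1,2,3,5}, {1,2,4,5}, {1,2,5,6}, {1,3,4,5}, {1,3,5,6}, {1,4,5,6}, {2,3,4,6}, {1,2,3,4,5}, {1,2,3,5,6}, {1,2,4,5,6}, {1,3,4,5,6}, Ω }

Derivation:
Initial family (6 sets): { ∅, {1,5,6}, {2,4,6}, {1,4,5,6}, {1,2,4,5,6}, Ω }.
Round 1 adds 4:
  {3}  = {1,2,4,5,6}ᶜ
  {2,3}  = {1,4,5,6}ᶜ
  {1,3,5}  = {2,4,6}ᶜ
  {2,3,4}  = {1,5,6}ᶜ
  (now 10)
Round 2: +6 →
  {1,2,3,5}  = {1,3,5} ∪ {2,3}
  {1,3,5,6}  = {1,3,5} ∪ {1,5,6}
  {2,3,4,6}  = {2,4,6} ∪ {2,3,4}
  {1,2,3,4,5}  = {2,3,4} ∪ {1,3,5}
  {1,2,3,5,6}  = {2,3} ∪ {1,5,6}
  {1,3,4,5,6}  = {1,4,5,6} ∪ {1,3,5}
  (now 16)
Round 3. New:
  {2}  = {1,3,4,5,6}ᶜ
  {4}  = {1,2,3,5,6}ᶜ
  {6}  = {1,2,3,4,5}ᶜ
  {1,5}  = {2,3,4,6}ᶜ
  {2,4}  = {1,3,5,6}ᶜ
  {4,6}  = {1,2,3,5}ᶜ
  (now 22)
Round 4. New:
  {2,6}  = {2} ∪ {6}
  {3,4}  = {3} ∪ {4}
  {3,6}  = {6} ∪ {3}
  {1,2,5}  = {2} ∪ {1,5}
  {1,4,5}  = {1,5} ∪ {4}
  {2,3,6}  = {6} ∪ {2,3}
  {3,4,6}  = {3} ∪ {4,6}
  {1,2,4,5}  = {1,5} ∪ {2,4}
  {1,2,5,6}  = {2} ∪ {1,5,6}
  {1,3,4,5}  = {1,3,5} ∪ {4}
  (now 32)
Round 5: no new sets; the family is a σ-algebra.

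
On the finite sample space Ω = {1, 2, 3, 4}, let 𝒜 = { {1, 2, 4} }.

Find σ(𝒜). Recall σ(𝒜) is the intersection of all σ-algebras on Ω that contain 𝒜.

Answer: σ(𝒜) = { ∅, {3}, {1, 2, 4}, Ω }

Working:
Seed the family with 𝒜 together with ∅ and Ω: { ∅, {1, 2, 4}, Ω }.
Step 1 adds 1:
  {3}  = complement {1, 2, 4}
  |family| = 4
Step 2: stable.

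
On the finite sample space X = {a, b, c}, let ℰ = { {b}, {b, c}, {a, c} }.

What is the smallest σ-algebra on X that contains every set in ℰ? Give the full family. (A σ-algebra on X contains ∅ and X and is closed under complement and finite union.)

Start: ℰ ∪ {∅, X} = { {}, {b}, {a, c}, {b, c}, X }.
Iteration 1: +1 →
  {a}  = ᶜ of {b, c}
  (now 6)
Iteration 2 adds 1:
  {a, b}  = {b} ∪ {a}
  (now 7)
Iteration 3: 1 new —
  {c}  = ᶜ of {a, b}
  (now 8)
Iteration 4: no new sets; the family is a σ-algebra.

|σ(ℰ)| = 8.  σ(ℰ) = { {}, {a}, {b}, {c}, {a, b}, {a, c}, {b, c}, X }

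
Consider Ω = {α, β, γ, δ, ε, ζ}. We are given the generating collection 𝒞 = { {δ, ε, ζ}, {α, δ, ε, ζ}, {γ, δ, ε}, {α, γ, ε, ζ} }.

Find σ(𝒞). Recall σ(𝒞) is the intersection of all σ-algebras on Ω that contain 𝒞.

Answer: σ(𝒞) = { {}, {α}, {β}, {γ}, {δ}, {ε}, {ζ}, {α, β}, {α, γ}, {α, δ}, {α, ε}, {α, ζ}, {β, γ}, {β, δ}, {β, ε}, {β, ζ}, {γ, δ}, {γ, ε}, {γ, ζ}, {δ, ε}, {δ, ζ}, {ε, ζ}, {α, β, γ}, {α, β, δ}, {α, β, ε}, {α, β, ζ}, {α, γ, δ}, {α, γ, ε}, {α, γ, ζ}, {α, δ, ε}, {α, δ, ζ}, {α, ε, ζ}, {β, γ, δ}, {β, γ, ε}, {β, γ, ζ}, {β, δ, ε}, {β, δ, ζ}, {β, ε, ζ}, {γ, δ, ε}, {γ, δ, ζ}, {γ, ε, ζ}, {δ, ε, ζ}, {α, β, γ, δ}, {α, β, γ, ε}, {α, β, γ, ζ}, {α, β, δ, ε}, {α, β, δ, ζ}, {α, β, ε, ζ}, {α, γ, δ, ε}, {α, γ, δ, ζ}, {α, γ, ε, ζ}, {α, δ, ε, ζ}, {β, γ, δ, ε}, {β, γ, δ, ζ}, {β, γ, ε, ζ}, {β, δ, ε, ζ}, {γ, δ, ε, ζ}, {α, β, γ, δ, ε}, {α, β, γ, δ, ζ}, {α, β, γ, ε, ζ}, {α, β, δ, ε, ζ}, {α, γ, δ, ε, ζ}, {β, γ, δ, ε, ζ}, Ω }

Trace:
Begin from { {}, {γ, δ, ε}, {δ, ε, ζ}, {α, γ, ε, ζ}, {α, δ, ε, ζ}, Ω } (that is, 𝒞 plus ∅ and Ω).
Step 1: 6 new —
  {β, γ}  = ᶜ of {α, δ, ε, ζ}
  {β, δ}  = ᶜ of {α, γ, ε, ζ}
  {α, β, γ}  = ᶜ of {δ, ε, ζ}
  {α, β, ζ}  = ᶜ of {γ, δ, ε}
  {γ, δ, ε, ζ}  = {γ, δ, ε} ∪ {δ, ε, ζ}
  {α, γ, δ, ε, ζ}  = {α, γ, ε, ζ} ∪ {γ, δ, ε}
  |family| = 12
Step 2 (12 new):
  {β}  = ᶜ of {α, γ, δ, ε, ζ}
  {α, β}  = ᶜ of {γ, δ, ε, ζ}
  {β, γ, δ}  = {β, γ} ∪ {β, δ}
  {α, β, γ, δ}  = {α, β, γ} ∪ {β, δ}
  {α, β, γ, ζ}  = {α, β, γ} ∪ {α, β, ζ}
  {α, β, δ, ζ}  = {α, β, ζ} ∪ {β, δ}
  {β, γ, δ, ε}  = {γ, δ, ε} ∪ {β, γ}
  {β, δ, ε, ζ}  = {δ, ε, ζ} ∪ {β, δ}
  {α, β, γ, δ, ε}  = {γ, δ, ε} ∪ {α, β, γ}
  {α, β, γ, ε, ζ}  = {α, γ, ε, ζ} ∪ {α, β, γ}
  {α, β, δ, ε, ζ}  = {α, δ, ε, ζ} ∪ {α, β, ζ}
  {β, γ, δ, ε, ζ}  = {γ, δ, ε, ζ} ∪ {β, γ}
  |family| = 24
Step 3: 12 new —
  {α}  = ᶜ of {β, γ, δ, ε, ζ}
  {γ}  = ᶜ of {α, β, δ, ε, ζ}
  {δ}  = ᶜ of {α, β, γ, ε, ζ}
  {ζ}  = ᶜ of {α, β, γ, δ, ε}
  {α, γ}  = ᶜ of {β, δ, ε, ζ}
  {α, ζ}  = ᶜ of {β, γ, δ, ε}
  {γ, ε}  = ᶜ of {α, β, δ, ζ}
  {δ, ε}  = ᶜ of {α, β, γ, ζ}
  {ε, ζ}  = ᶜ of {α, β, γ, δ}
  {α, β, δ}  = {β, δ} ∪ {α, β}
  {α, ε, ζ}  = ᶜ of {β, γ, δ}
  {α, β, γ, δ, ζ}  = {β, γ, δ} ∪ {α, β, δ, ζ}
  |family| = 36
Step 4. New:
  {ε}  = ᶜ of {α, β, γ, δ, ζ}
  {α, δ}  = {α} ∪ {δ}
  {β, ζ}  = {β} ∪ {ζ}
  {γ, δ}  = {γ} ∪ {δ}
  {γ, ζ}  = {ζ} ∪ {γ}
  {δ, ζ}  = {ζ} ∪ {δ}
  {α, γ, δ}  = {α, γ} ∪ {δ}
  {α, γ, ε}  = {α} ∪ {γ, ε}
  {α, γ, ζ}  = {α, ζ} ∪ {γ}
  {α, δ, ε}  = {α} ∪ {δ, ε}
  {α, δ, ζ}  = {α, ζ} ∪ {δ}
  {β, γ, ε}  = {β} ∪ {γ, ε}
  {β, γ, ζ}  = {ζ} ∪ {β, γ}
  {β, δ, ε}  = {β} ∪ {δ, ε}
  {β, δ, ζ}  = {ζ} ∪ {β, δ}
  {β, ε, ζ}  = {ε, ζ} ∪ {β}
  {γ, ε, ζ}  = ᶜ of {α, β, δ}
  {α, β, γ, ε}  = {α, β, γ} ∪ {γ, ε}
  {α, β, δ, ε}  = {α, β} ∪ {δ, ε}
  {α, β, ε, ζ}  = {ε, ζ} ∪ {α, β}
  {α, γ, δ, ε}  = {γ, δ, ε} ∪ {α}
  {β, γ, δ, ζ}  = {ζ} ∪ {β, γ, δ}
  {β, γ, ε, ζ}  = {ε, ζ} ∪ {β, γ}
  |family| = 59
Step 5: +5 →
  {α, ε}  = ᶜ of {β, γ, δ, ζ}
  {β, ε}  = {β} ∪ {ε}
  {α, β, ε}  = {α, β} ∪ {ε}
  {γ, δ, ζ}  = {γ, δ} ∪ {δ, ζ}
  {α, γ, δ, ζ}  = {γ, δ} ∪ {α, γ, ζ}
  |family| = 64
Step 6: stable.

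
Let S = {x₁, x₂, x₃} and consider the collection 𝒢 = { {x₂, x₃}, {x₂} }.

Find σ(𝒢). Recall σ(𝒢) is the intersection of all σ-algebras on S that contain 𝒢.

Initial family (4 sets): { ∅, {x₂}, {x₂, x₃}, S }.
Iteration 1 adds 2:
  {x₁}  = S∖{x₂, x₃}
  {x₁, x₃}  = S∖{x₂}
Iteration 2: 1 new —
  {x₁, x₂}  = {x₂} ∪ {x₁}
Iteration 3 (1 new):
  {x₃}  = S∖{x₁, x₂}
Iteration 4: no new sets; the family is a σ-algebra.

Therefore σ(𝒢) = { ∅, {x₁}, {x₂}, {x₃}, {x₁, x₂}, {x₁, x₃}, {x₂, x₃}, S } (|σ(𝒢)| = 8).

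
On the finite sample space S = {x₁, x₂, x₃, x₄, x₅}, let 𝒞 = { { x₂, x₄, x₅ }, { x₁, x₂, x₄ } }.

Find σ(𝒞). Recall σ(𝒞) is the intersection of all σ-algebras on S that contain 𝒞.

Seed the family with 𝒞 together with ∅ and S: { ∅, { x₁, x₂, x₄ }, { x₂, x₄, x₅ }, S }.
Round 1 (3 new):
  { x₁, x₃ }  = complement { x₂, x₄, x₅ }
  { x₃, x₅ }  = complement { x₁, x₂, x₄ }
  { x₁, x₂, x₄, x₅ }  = { x₁, x₂, x₄ } ∪ { x₂, x₄, x₅ }
Round 2 adds 4:
  { x₃ }  = complement { x₁, x₂, x₄, x₅ }
  { x₁, x₃, x₅ }  = { x₁, x₃ } ∪ { x₃, x₅ }
  { x₁, x₂, x₃, x₄ }  = { x₁, x₃ } ∪ { x₁, x₂, x₄ }
  { x₂, x₃, x₄, x₅ }  = { x₃, x₅ } ∪ { x₂, x₄, x₅ }
Round 3 (3 new):
  { x₁ }  = complement { x₂, x₃, x₄, x₅ }
  { x₅ }  = complement { x₁, x₂, x₃, x₄ }
  { x₂, x₄ }  = complement { x₁, x₃, x₅ }
Round 4: +2 →
  { x₁, x₅ }  = { x₅ } ∪ { x₁ }
  { x₂, x₃, x₄ }  = { x₃ } ∪ { x₂, x₄ }
Round 5: already closed under ᶜ and ∪.

|σ(𝒞)| = 16.  σ(𝒞) = { ∅, { x₁ }, { x₃ }, { x₅ }, { x₁, x₃ }, { x₁, x₅ }, { x₂, x₄ }, { x₃, x₅ }, { x₁, x₂, x₄ }, { x₁, x₃, x₅ }, { x₂, x₃, x₄ }, { x₂, x₄, x₅ }, { x₁, x₂, x₃, x₄ }, { x₁, x₂, x₄, x₅ }, { x₂, x₃, x₄, x₅ }, S }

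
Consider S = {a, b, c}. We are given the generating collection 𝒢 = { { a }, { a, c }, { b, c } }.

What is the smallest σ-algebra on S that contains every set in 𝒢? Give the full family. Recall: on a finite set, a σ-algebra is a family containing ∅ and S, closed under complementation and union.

Take S₀ = 𝒢 ∪ {∅, S} = { ∅, { a }, { a, c }, { b, c }, S }.
Step 1: +1 →
  { b }  = S∖{ a, c }
  |family| = 6
Step 2: 1 new —
  { a, b }  = { b } ∪ { a }
  |family| = 7
Step 3: 1 new —
  { c }  = S∖{ a, b }
  |family| = 8
Step 4: stable.

Therefore σ(𝒢) = { ∅, { a }, { b }, { c }, { a, b }, { a, c }, { b, c }, S } (|σ(𝒢)| = 8).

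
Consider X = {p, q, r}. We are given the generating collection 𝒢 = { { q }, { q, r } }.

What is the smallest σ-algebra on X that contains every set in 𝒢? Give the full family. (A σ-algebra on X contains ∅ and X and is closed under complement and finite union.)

σ(𝒢) (8 sets): { ∅, { p }, { q }, { r }, { p, q }, { p, r }, { q, r }, X }

Trace:
Seed the family with 𝒢 together with ∅ and X: { ∅, { q }, { q, r }, X }.
Round 1 (2 new):
  { p }  = ᶜ of { q, r }
  { p, r }  = ᶜ of { q }
  [6 total]
Round 2 adds 1:
  { p, q }  = { q } ∪ { p }
  [7 total]
Round 3 adds 1:
  { r }  = ᶜ of { p, q }
  [8 total]
After Round 4 the family is unchanged; done.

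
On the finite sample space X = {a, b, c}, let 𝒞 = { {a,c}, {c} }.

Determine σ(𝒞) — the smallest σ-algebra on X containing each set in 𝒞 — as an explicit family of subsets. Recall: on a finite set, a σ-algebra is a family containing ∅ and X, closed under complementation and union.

σ(𝒞) = { {}, {a}, {b}, {c}, {a,b}, {a,c}, {b,c}, X }

Check:
Take S₀ = 𝒞 ∪ {∅, X} = { {}, {c}, {a,c}, X }.
Pass 1 (2 new):
  {b}  = {a,c}ᶜ
  {a,b}  = {c}ᶜ
  [6 total]
Pass 2 (1 new):
  {b,c}  = {c} ∪ {b}
  [7 total]
Pass 3. New:
  {a}  = {b,c}ᶜ
  [8 total]
Pass 4: closed — nothing new.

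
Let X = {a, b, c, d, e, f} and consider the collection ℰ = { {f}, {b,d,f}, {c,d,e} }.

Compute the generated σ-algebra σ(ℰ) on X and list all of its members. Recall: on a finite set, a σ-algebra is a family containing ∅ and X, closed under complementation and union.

Initial family (5 sets): { {}, {f}, {b,d,f}, {c,d,e}, X }.
Iteration 1: +5 →
  {a,b,f}  = complement {c,d,e}
  {a,c,e}  = complement {b,d,f}
  {c,d,e,f}  = {c,d,e} ∪ {f}
  {a,b,c,d,e}  = complement {f}
  {b,c,d,e,f}  = {b,d,f} ∪ {c,d,e}
Iteration 2 adds 7:
  {a}  = complement {b,c,d,e,f}
  {a,b}  = complement {c,d,e,f}
  {a,b,d,f}  = {b,d,f} ∪ {a,b,f}
  {a,c,d,e}  = {c,d,e} ∪ {a,c,e}
  {a,c,e,f}  = {a,c,e} ∪ {f}
  {a,b,c,e,f}  = {a,c,e} ∪ {a,b,f}
  {a,c,d,e,f}  = {c,d,e,f} ∪ {a,c,e}
Iteration 3: 7 new —
  {b}  = complement {a,c,d,e,f}
  {d}  = complement {a,b,c,e,f}
  {a,f}  = {f} ∪ {a}
  {b,d}  = complement {a,c,e,f}
  {b,f}  = complement {a,c,d,e}
  {c,e}  = complement {a,b,d,f}
  {a,b,c,e}  = {a,b} ∪ {a,c,e}
Iteration 4. New:
  {a,d}  = {a} ∪ {d}
  {d,f}  = complement {a,b,c,e}
  {a,b,d}  = {a,b} ∪ {d}
  {a,d,f}  = {a,f} ∪ {d}
  {b,c,e}  = {b} ∪ {c,e}
  {c,e,f}  = {f} ∪ {c,e}
  {b,c,d,e}  = complement {a,f}
  {b,c,e,f}  = {b,f} ∪ {c,e}
Iteration 5: closed — nothing new.

σ(ℰ) = { {}, {a}, {b}, {d}, {f}, {a,b}, {a,d}, {a,f}, {b,d}, {b,f}, {c,e}, {d,f}, {a,b,d}, {a,b,f}, {a,c,e}, {a,d,f}, {b,c,e}, {b,d,f}, {c,d,e}, {c,e,f}, {a,b,c,e}, {a,b,d,f}, {a,c,d,e}, {a,c,e,f}, {b,c,d,e}, {b,c,e,f}, {c,d,e,f}, {a,b,c,d,e}, {a,b,c,e,f}, {a,c,d,e,f}, {b,c,d,e,f}, X }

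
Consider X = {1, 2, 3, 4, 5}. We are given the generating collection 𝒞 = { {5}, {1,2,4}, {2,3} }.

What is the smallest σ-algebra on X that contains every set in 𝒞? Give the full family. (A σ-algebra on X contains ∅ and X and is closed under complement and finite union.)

Answer: σ(𝒞) = { {}, {2}, {3}, {5}, {1,4}, {2,3}, {2,5}, {3,5}, {1,2,4}, {1,3,4}, {1,4,5}, {2,3,5}, {1,2,3,4}, {1,2,4,5}, {1,3,4,5}, X }

Working:
Start: 𝒞 ∪ {∅, X} = { {}, {5}, {2,3}, {1,2,4}, X }.
Iteration 1: 5 new —
  {3,5}  = ᶜ of {1,2,4}
  {1,4,5}  = ᶜ of {2,3}
  {2,3,5}  = {2,3} ∪ {5}
  {1,2,3,4}  = ᶜ of {5}
  {1,2,4,5}  = {1,2,4} ∪ {5}
Iteration 2. New:
  {3}  = ᶜ of {1,2,4,5}
  {1,4}  = ᶜ of {2,3,5}
  {1,3,4,5}  = {1,4,5} ∪ {3,5}
Iteration 3: +2 →
  {2}  = ᶜ of {1,3,4,5}
  {1,3,4}  = {3} ∪ {1,4}
Iteration 4. New:
  {2,5}  = ᶜ of {1,3,4}
After Iteration 5 the family is unchanged; done.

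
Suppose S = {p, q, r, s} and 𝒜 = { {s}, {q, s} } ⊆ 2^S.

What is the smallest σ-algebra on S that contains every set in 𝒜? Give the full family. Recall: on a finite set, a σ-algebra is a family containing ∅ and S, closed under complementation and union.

Answer: σ(𝒜) = { {}, {q}, {s}, {p, r}, {q, s}, {p, q, r}, {p, r, s}, S }

Working:
Initial family (4 sets): { {}, {s}, {q, s}, S }.
Iteration 1 (2 new):
  {p, r}  = ᶜ of {q, s}
  {p, q, r}  = ᶜ of {s}
  [6 total]
Iteration 2: +1 →
  {p, r, s}  = {p, r} ∪ {s}
  [7 total]
Iteration 3: +1 →
  {q}  = ᶜ of {p, r, s}
  [8 total]
Iteration 4: no new sets; the family is a σ-algebra.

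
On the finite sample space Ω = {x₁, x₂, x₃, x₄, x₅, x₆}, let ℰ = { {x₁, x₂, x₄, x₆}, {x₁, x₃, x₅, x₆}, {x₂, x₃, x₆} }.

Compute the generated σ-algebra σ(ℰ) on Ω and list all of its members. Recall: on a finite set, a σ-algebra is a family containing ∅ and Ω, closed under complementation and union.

Seed the family with ℰ together with ∅ and Ω: { {}, {x₂, x₃, x₆}, {x₁, x₂, x₄, x₆}, {x₁, x₃, x₅, x₆}, Ω }.
Round 1: 5 new —
  {x₂, x₄}  = complement {x₁, x₃, x₅, x₆}
  {x₃, x₅}  = complement {x₁, x₂, x₄, x₆}
  {x₁, x₄, x₅}  = complement {x₂, x₃, x₆}
  {x₁, x₂, x₃, x₄, x₆}  = {x₁, x₂, x₄, x₆} ∪ {x₂, x₃, x₆}
  {x₁, x₂, x₃, x₅, x₆}  = {x₁, x₃, x₅, x₆} ∪ {x₂, x₃, x₆}
  |family| = 10
Round 2: 9 new —
  {x₄}  = complement {x₁, x₂, x₃, x₅, x₆}
  {x₅}  = complement {x₁, x₂, x₃, x₄, x₆}
  {x₁, x₂, x₄, x₅}  = {x₁, x₄, x₅} ∪ {x₂, x₄}
  {x₁, x₃, x₄, x₅}  = {x₁, x₄, x₅} ∪ {x₃, x₅}
  {x₂, x₃, x₄, x₅}  = {x₃, x₅} ∪ {x₂, x₄}
  {x₂, x₃, x₄, x₆}  = {x₂, x₃, x₆} ∪ {x₂, x₄}
  {x₂, x₃, x₅, x₆}  = {x₂, x₃, x₆} ∪ {x₃, x₅}
  {x₁, x₂, x₄, x₅, x₆}  = {x₁, x₄, x₅} ∪ {x₁, x₂, x₄, x₆}
  {x₁, x₃, x₄, x₅, x₆}  = {x₁, x₃, x₅, x₆} ∪ {x₁, x₄, x₅}
  |family| = 19
Round 3 adds 12:
  {x₂}  = complement {x₁, x₃, x₄, x₅, x₆}
  {x₃}  = complement {x₁, x₂, x₄, x₅, x₆}
  {x₁, x₄}  = complement {x₂, x₃, x₅, x₆}
  {x₁, x₅}  = complement {x₂, x₃, x₄, x₆}
  {x₁, x₆}  = complement {x₂, x₃, x₄, x₅}
  {x₂, x₆}  = complement {x₁, x₃, x₄, x₅}
  {x₃, x₆}  = complement {x₁, x₂, x₄, x₅}
  {x₄, x₅}  = {x₅} ∪ {x₄}
  {x₂, x₄, x₅}  = {x₂, x₄} ∪ {x₅}
  {x₃, x₄, x₅}  = {x₃, x₅} ∪ {x₄}
  {x₁, x₂, x₃, x₄, x₅}  = {x₁, x₃, x₄, x₅} ∪ {x₂, x₄}
  {x₂, x₃, x₄, x₅, x₆}  = {x₃, x₅} ∪ {x₂, x₃, x₄, x₆}
  |family| = 31
Round 4 adds 25:
  {x₁}  = complement {x₂, x₃, x₄, x₅, x₆}
  {x₆}  = complement {x₁, x₂, x₃, x₄, x₅}
  {x₂, x₃}  = {x₂} ∪ {x₃}
  {x₂, x₅}  = {x₂} ∪ {x₅}
  {x₃, x₄}  = {x₃} ∪ {x₄}
  {x₁, x₂, x₄}  = {x₂} ∪ {x₁, x₄}
  {x₁, x₂, x₅}  = {x₂} ∪ {x₁, x₅}
  {x₁, x₂, x₆}  = complement {x₃, x₄, x₅}
  {x₁, x₃, x₄}  = {x₃} ∪ {x₁, x₄}
  {x₁, x₃, x₅}  = {x₃} ∪ {x₁, x₅}
  {x₁, x₃, x₆}  = complement {x₂, x₄, x₅}
  {x₁, x₄, x₆}  = {x₁, x₆} ∪ {x₁, x₄}
  {x₁, x₅, x₆}  = {x₁, x₆} ∪ {x₅}
  {x₂, x₃, x₄}  = {x₃} ∪ {x₂, x₄}
  {x₂, x₃, x₅}  = {x₂} ∪ {x₃, x₅}
  {x₂, x₄, x₆}  = {x₂, x₆} ∪ {x₄}
  {x₂, x₅, x₆}  = {x₂, x₆} ∪ {x₅}
  {x₃, x₄, x₆}  = {x₃, x₆} ∪ {x₄}
  {x₃, x₅, x₆}  = {x₅} ∪ {x₃, x₆}
  {x₁, x₂, x₃, x₆}  = complement {x₄, x₅}
  {x₁, x₂, x₅, x₆}  = {x₂, x₆} ∪ {x₁, x₅}
  {x₁, x₃, x₄, x₆}  = {x₁, x₄} ∪ {x₃, x₆}
  {x₁, x₄, x₅, x₆}  = {x₁, x₄, x₅} ∪ {x₁, x₆}
  {x₂, x₄, x₅, x₆}  = {x₂, x₆} ∪ {x₄, x₅}
  {x₃, x₄, x₅, x₆}  = {x₃, x₄, x₅} ∪ {x₃, x₆}
  |family| = 56
Round 5 adds 8:
  {x₁, x₂}  = complement {x₃, x₄, x₅, x₆}
  {x₁, x₃}  = complement {x₂, x₄, x₅, x₆}
  {x₄, x₆}  = {x₄} ∪ {x₆}
  {x₅, x₆}  = {x₆} ∪ {x₅}
  {x₁, x₂, x₃}  = {x₂, x₃} ∪ {x₁}
  {x₄, x₅, x₆}  = {x₄, x₅} ∪ {x₆}
  {x₁, x₂, x₃, x₄}  = {x₃, x₄} ∪ {x₁, x₂, x₄}
  {x₁, x₂, x₃, x₅}  = {x₂} ∪ {x₁, x₃, x₅}
  |family| = 64
Round 6: stable.

Hence σ(ℰ) has 64 members: { {}, {x₁}, {x₂}, {x₃}, {x₄}, {x₅}, {x₆}, {x₁, x₂}, {x₁, x₃}, {x₁, x₄}, {x₁, x₅}, {x₁, x₆}, {x₂, x₃}, {x₂, x₄}, {x₂, x₅}, {x₂, x₆}, {x₃, x₄}, {x₃, x₅}, {x₃, x₆}, {x₄, x₅}, {x₄, x₆}, {x₅, x₆}, {x₁, x₂, x₃}, {x₁, x₂, x₄}, {x₁, x₂, x₅}, {x₁, x₂, x₆}, {x₁, x₃, x₄}, {x₁, x₃, x₅}, {x₁, x₃, x₆}, {x₁, x₄, x₅}, {x₁, x₄, x₆}, {x₁, x₅, x₆}, {x₂, x₃, x₄}, {x₂, x₃, x₅}, {x₂, x₃, x₆}, {x₂, x₄, x₅}, {x₂, x₄, x₆}, {x₂, x₅, x₆}, {x₃, x₄, x₅}, {x₃, x₄, x₆}, {x₃, x₅, x₆}, {x₄, x₅, x₆}, {x₁, x₂, x₃, x₄}, {x₁, x₂, x₃, x₅}, {x₁, x₂, x₃, x₆}, {x₁, x₂, x₄, x₅}, {x₁, x₂, x₄, x₆}, {x₁, x₂, x₅, x₆}, {x₁, x₃, x₄, x₅}, {x₁, x₃, x₄, x₆}, {x₁, x₃, x₅, x₆}, {x₁, x₄, x₅, x₆}, {x₂, x₃, x₄, x₅}, {x₂, x₃, x₄, x₆}, {x₂, x₃, x₅, x₆}, {x₂, x₄, x₅, x₆}, {x₃, x₄, x₅, x₆}, {x₁, x₂, x₃, x₄, x₅}, {x₁, x₂, x₃, x₄, x₆}, {x₁, x₂, x₃, x₅, x₆}, {x₁, x₂, x₄, x₅, x₆}, {x₁, x₃, x₄, x₅, x₆}, {x₂, x₃, x₄, x₅, x₆}, Ω }.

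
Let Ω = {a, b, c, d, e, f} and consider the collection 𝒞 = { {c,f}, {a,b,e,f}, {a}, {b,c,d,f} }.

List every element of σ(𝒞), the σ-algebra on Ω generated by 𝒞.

Begin from { {}, {a}, {c,f}, {a,b,e,f}, {b,c,d,f}, Ω } (that is, 𝒞 plus ∅ and Ω).
Step 1: +7 →
  {a,e}  = Ω∖{b,c,d,f}
  {c,d}  = Ω∖{a,b,e,f}
  {a,c,f}  = {c,f} ∪ {a}
  {a,b,d,e}  = Ω∖{c,f}
  {a,b,c,d,f}  = {b,c,d,f} ∪ {a}
  {a,b,c,e,f}  = {c,f} ∪ {a,b,e,f}
  {b,c,d,e,f}  = Ω∖{a}
  (now 13)
Step 2 (10 new):
  {d}  = Ω∖{a,b,c,e,f}
  {e}  = Ω∖{a,b,c,d,f}
  {a,c,d}  = {c,d} ∪ {a}
  {b,d,e}  = Ω∖{a,c,f}
  {c,d,f}  = {c,d} ∪ {c,f}
  {a,c,d,e}  = {c,d} ∪ {a,e}
  {a,c,d,f}  = {c,d} ∪ {a,c,f}
  {a,c,e,f}  = {a,c,f} ∪ {a,e}
  {a,b,c,d,e}  = {c,d} ∪ {a,b,d,e}
  {a,b,d,e,f}  = {a,b,d,e} ∪ {a,b,e,f}
  (now 23)
Step 3 (15 new):
  {c}  = Ω∖{a,b,d,e,f}
  {f}  = Ω∖{a,b,c,d,e}
  {a,d}  = {d} ∪ {a}
  {b,d}  = Ω∖{a,c,e,f}
  {b,e}  = Ω∖{a,c,d,f}
  {b,f}  = Ω∖{a,c,d,e}
  {d,e}  = {e} ∪ {d}
  {a,b,e}  = Ω∖{c,d,f}
  {a,d,e}  = {a,e} ∪ {d}
  {b,e,f}  = Ω∖{a,c,d}
  {c,d,e}  = {c,d} ∪ {e}
  {c,e,f}  = {e} ∪ {c,f}
  {b,c,d,e}  = {c,d} ∪ {b,d,e}
  {c,d,e,f}  = {c,d,f} ∪ {e}
  {a,c,d,e,f}  = {c,d} ∪ {a,c,e,f}
  (now 38)
Step 4 adds 24:
  {b}  = Ω∖{a,c,d,e,f}
  {a,b}  = Ω∖{c,d,e,f}
  {a,c}  = {c} ∪ {a}
  {a,f}  = Ω∖{b,c,d,e}
  {c,e}  = {c} ∪ {e}
  {d,f}  = {d} ∪ {f}
  {e,f}  = {f} ∪ {e}
  {a,b,d}  = Ω∖{c,e,f}
  {a,b,f}  = Ω∖{c,d,e}
  {a,c,e}  = {c} ∪ {a,e}
  {a,d,f}  = {a,d} ∪ {f}
  {a,e,f}  = {a,e} ∪ {f}
  {b,c,d}  = {c,d} ∪ {b,d}
  {b,c,e}  = {c} ∪ {b,e}
  {b,c,f}  = Ω∖{a,d,e}
  {b,d,f}  = {b,f} ∪ {d}
  {d,e,f}  = {d,e} ∪ {f}
  {a,b,c,d}  = {a,c,d} ∪ {b,d}
  {a,b,c,e}  = {c} ∪ {a,b,e}
  {a,b,c,f}  = Ω∖{d,e}
  {a,b,d,f}  = {b,f} ∪ {a,d}
  {a,d,e,f}  = {a,d,e} ∪ {f}
  {b,c,e,f}  = Ω∖{a,d}
  {b,d,e,f}  = {d,e} ∪ {b,f}
  (now 62)
Step 5: +2 →
  {b,c}  = Ω∖{a,d,e,f}
  {a,b,c}  = Ω∖{d,e,f}
  (now 64)
Step 6: closed — nothing new.

Hence σ(𝒞) has 64 members: { {}, {a}, {b}, {c}, {d}, {e}, {f}, {a,b}, {a,c}, {a,d}, {a,e}, {a,f}, {b,c}, {b,d}, {b,e}, {b,f}, {c,d}, {c,e}, {c,f}, {d,e}, {d,f}, {e,f}, {a,b,c}, {a,b,d}, {a,b,e}, {a,b,f}, {a,c,d}, {a,c,e}, {a,c,f}, {a,d,e}, {a,d,f}, {a,e,f}, {b,c,d}, {b,c,e}, {b,c,f}, {b,d,e}, {b,d,f}, {b,e,f}, {c,d,e}, {c,d,f}, {c,e,f}, {d,e,f}, {a,b,c,d}, {a,b,c,e}, {a,b,c,f}, {a,b,d,e}, {a,b,d,f}, {a,b,e,f}, {a,c,d,e}, {a,c,d,f}, {a,c,e,f}, {a,d,e,f}, {b,c,d,e}, {b,c,d,f}, {b,c,e,f}, {b,d,e,f}, {c,d,e,f}, {a,b,c,d,e}, {a,b,c,d,f}, {a,b,c,e,f}, {a,b,d,e,f}, {a,c,d,e,f}, {b,c,d,e,f}, Ω }.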